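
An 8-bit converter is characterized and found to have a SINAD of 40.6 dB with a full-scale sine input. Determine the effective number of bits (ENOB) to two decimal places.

ENOB = (SINAD − 1.76) / 6.02 = (40.6 − 1.76)/6.02 = 6.452.

6.45 bits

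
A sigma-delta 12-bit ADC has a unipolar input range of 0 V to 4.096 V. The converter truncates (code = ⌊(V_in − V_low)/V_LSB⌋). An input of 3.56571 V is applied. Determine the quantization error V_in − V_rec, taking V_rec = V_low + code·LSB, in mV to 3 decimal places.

Step size: 4.096 V ÷ 2^12 = 1.000 mV.
Scaled input = 3565.7100 LSBs, so code = 3565.
Reconstructed: 3.565 V.
Error = 3.56571 − 3.565 = 0.00071 V = 0.710 mV.

0.710 mV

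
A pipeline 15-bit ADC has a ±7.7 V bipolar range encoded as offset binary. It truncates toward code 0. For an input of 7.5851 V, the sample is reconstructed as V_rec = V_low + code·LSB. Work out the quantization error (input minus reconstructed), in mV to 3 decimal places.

LSB = 15.4/2^15 = 469.97 µV.
(7.5851 − (−7.7))/0.000469971 = 32523.5167; ⌊·⌋ gives code 32523.
V_rec = (−7.7) + 32523·0.000469971 = 7.5848572 V.
Difference: 0.000242822 V → 0.243 mV.

0.243 mV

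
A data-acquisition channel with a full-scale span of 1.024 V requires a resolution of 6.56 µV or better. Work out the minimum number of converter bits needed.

Number of steps required ≥ 1.024 V / 6.56 µV = 156097.56.
Need 2^N ≥ 156097.56; 2^17 = 131072, 2^18 = 262144.
Minimum N = 18.

18 bits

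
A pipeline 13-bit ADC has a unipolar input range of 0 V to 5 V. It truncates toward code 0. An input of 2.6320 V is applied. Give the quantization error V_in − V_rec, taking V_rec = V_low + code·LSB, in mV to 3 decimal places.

0.164 mV

One LSB is 5 V / 8192 = 0.610 mV.
(2.6320 − 0)/0.000610352 = 4312.2688; ⌊·⌋ gives code 4312.
Code 4312 maps back to 0 + 4312×0.000610352 V = 2.6318359 V.
Error = 2.6320 − 2.6318359 = 0.000164063 V = 0.164 mV.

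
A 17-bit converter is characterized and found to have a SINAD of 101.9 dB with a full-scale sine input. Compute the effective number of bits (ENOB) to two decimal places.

16.63 bits

ENOB = (SINAD − 1.76) / 6.02 = (101.9 − 1.76)/6.02 = 16.635.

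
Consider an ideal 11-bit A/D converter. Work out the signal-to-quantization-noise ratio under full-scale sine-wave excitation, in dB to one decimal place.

68.0 dB

SNR ≈ 6.02·N + 1.76 dB = 6.02·11 + 1.76 = 67.98 dB.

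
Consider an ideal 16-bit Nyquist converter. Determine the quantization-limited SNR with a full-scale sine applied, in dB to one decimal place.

98.1 dB

SNR ≈ 6.02·N + 1.76 dB = 6.02·16 + 1.76 = 98.08 dB.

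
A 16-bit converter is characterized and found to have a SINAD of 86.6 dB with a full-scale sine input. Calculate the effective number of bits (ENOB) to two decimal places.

ENOB = (SINAD − 1.76) / 6.02 = (86.6 − 1.76)/6.02 = 14.093.

14.09 bits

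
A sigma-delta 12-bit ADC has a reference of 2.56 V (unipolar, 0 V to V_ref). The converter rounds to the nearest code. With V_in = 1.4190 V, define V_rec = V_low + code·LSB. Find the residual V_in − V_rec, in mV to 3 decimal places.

Step size: 2.56 V ÷ 2^12 = 0.625 mV.
(1.4190 − 0)/0.000625 = 2270.4000; round gives code 2270.
Reconstructed: 1.41875 V.
V_in − V_rec = 0.00025 V = 0.250 mV.

0.250 mV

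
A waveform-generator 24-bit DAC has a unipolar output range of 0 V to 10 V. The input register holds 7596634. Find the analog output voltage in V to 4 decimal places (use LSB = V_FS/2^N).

4.5279 V

LSB = 10 V / 2^24 = 0.60 µV.
V_out = 0 + 7596634 × 5.96046e-07 V = 4.52795 V.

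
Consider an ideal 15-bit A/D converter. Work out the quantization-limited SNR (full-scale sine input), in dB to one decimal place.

SNR ≈ 6.02·N + 1.76 dB = 6.02·15 + 1.76 = 92.06 dB.

92.1 dB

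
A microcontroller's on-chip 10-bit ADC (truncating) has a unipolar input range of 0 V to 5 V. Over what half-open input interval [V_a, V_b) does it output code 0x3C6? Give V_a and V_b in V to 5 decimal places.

LSB = 5/2^10 = 4.883 mV.
Code 0x3C6 = 966 decimal.
V_a = V_low + 966·LSB = 4.7168 V; V_b = V_low + 967·LSB = 4.72168 V.

[4.71680 V, 4.72168 V)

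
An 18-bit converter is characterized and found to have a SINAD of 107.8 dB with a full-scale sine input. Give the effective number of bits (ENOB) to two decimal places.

17.61 bits

ENOB = (SINAD − 1.76) / 6.02 = (107.8 − 1.76)/6.02 = 17.615.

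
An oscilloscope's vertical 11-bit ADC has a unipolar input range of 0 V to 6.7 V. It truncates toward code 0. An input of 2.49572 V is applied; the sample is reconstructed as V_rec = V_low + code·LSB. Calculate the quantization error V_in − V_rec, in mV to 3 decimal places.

2.849 mV

One LSB is 6.7 V / 2048 = 3.271 mV.
(V_in − V_low)/LSB = (2.49572 − 0)/0.00327148 = 762.8708 → code 762 (floor).
Code 762 maps back to 0 + 762×0.00327148 V = 2.4928711 V.
Error = 2.49572 − 2.4928711 = 0.00284891 V = 2.849 mV.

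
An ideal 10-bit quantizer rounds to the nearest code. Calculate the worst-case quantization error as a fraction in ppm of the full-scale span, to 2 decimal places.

Rounding → worst-case error = ½ LSB = V_FS/2^11, so 1e+06/2048 = 488.281 ppm of full scale.

488.28 ppm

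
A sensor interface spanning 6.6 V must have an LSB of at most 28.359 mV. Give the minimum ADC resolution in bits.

8 bits

Number of steps required ≥ 6.6 V / 28.359 mV = 232.73.
Need 2^N ≥ 232.73; 2^7 = 128, 2^8 = 256.
Minimum N = 8.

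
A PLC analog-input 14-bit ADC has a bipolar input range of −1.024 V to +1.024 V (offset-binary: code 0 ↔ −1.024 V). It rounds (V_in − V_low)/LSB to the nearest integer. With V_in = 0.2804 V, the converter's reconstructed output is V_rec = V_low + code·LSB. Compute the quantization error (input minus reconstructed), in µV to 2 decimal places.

Step size: 2.048 V ÷ 2^14 = 125.00 µV.
(V_in − V_low)/LSB = (0.2804 − (−1.024))/0.000125 = 10435.2000 → code 10435 (round).
Code 10435 maps back to (−1.024) + 10435×0.000125 V = 0.280375 V.
V_in − V_rec = 2.5e-05 V = 25.00 µV.

25.00 µV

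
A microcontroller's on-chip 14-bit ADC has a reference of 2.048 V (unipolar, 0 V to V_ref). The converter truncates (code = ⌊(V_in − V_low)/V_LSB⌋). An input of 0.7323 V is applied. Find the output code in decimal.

code 5858

With 16384 levels over 2.048 V, one step is 125.00 µV.
(0.7323 − 0) / 0.000125 = 5858.400 LSBs.
⌊·⌋(5858.400) = 5858.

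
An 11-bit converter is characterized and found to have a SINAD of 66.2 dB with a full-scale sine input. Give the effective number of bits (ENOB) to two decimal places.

ENOB = (SINAD − 1.76) / 6.02 = (66.2 − 1.76)/6.02 = 10.704.

10.70 bits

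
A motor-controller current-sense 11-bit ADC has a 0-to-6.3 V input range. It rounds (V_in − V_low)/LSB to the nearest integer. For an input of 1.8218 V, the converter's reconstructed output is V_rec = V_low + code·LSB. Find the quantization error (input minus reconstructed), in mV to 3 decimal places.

0.706 mV

One LSB is 6.3 V / 2048 = 3.076 mV.
Scaled input = 592.2296 LSBs, so code = 592.
Reconstructed: 1.8210937 V.
V_in − V_rec = 0.00070625 V = 0.706 mV.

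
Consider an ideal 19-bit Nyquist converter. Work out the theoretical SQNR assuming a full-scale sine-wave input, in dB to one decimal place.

SNR ≈ 6.02·N + 1.76 dB = 6.02·19 + 1.76 = 116.14 dB.

116.1 dB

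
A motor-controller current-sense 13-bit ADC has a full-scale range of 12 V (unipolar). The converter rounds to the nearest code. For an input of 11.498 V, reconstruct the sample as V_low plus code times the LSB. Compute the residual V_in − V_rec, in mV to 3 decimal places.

One LSB is 12 V / 8192 = 1.465 mV.
Scaled input = 7849.3013 LSBs, so code = 7849.
V_rec = 0 + 7849·0.00146484 = 11.497559 V.
Error = 11.498 − 11.497559 = 0.000441406 V = 0.441 mV.

0.441 mV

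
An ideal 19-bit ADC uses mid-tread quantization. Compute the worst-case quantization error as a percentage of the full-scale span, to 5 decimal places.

0.00010 %

Rounding → worst-case error = ½ LSB = V_FS/2^20, so 100/1048576 = 9.53674e-05 % of full scale.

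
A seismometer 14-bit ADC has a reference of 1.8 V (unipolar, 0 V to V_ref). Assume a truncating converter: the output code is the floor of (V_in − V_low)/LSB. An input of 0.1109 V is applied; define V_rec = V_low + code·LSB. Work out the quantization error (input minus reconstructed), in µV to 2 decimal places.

One LSB is 1.8 V / 16384 = 109.86 µV.
(V_in − V_low)/LSB = (0.1109 − 0)/0.000109863 = 1009.4364 → code 1009 (floor).
Reconstructed: 0.11085205 V.
Difference: 4.79492e-05 V → 47.95 µV.

47.95 µV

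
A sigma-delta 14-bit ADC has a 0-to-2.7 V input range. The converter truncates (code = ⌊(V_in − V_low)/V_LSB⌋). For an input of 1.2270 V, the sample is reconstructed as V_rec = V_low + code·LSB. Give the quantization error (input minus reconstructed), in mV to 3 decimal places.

0.102 mV

Step size: 2.7 V ÷ 2^14 = 164.79 µV.
(V_in − V_low)/LSB = (1.2270 − 0)/0.000164795 = 7445.6178 → code 7445 (floor).
Reconstructed: 1.2268982 V.
Difference: 0.000101807 V → 0.102 mV.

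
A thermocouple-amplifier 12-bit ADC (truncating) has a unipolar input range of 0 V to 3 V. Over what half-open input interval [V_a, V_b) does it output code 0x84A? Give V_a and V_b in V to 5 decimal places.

[1.55420 V, 1.55493 V)

LSB = 3/2^12 = 0.732 mV.
Code 0x84A = 2122 decimal.
V_a = V_low + 2122·LSB = 1.5542 V; V_b = V_low + 2123·LSB = 1.55493 V.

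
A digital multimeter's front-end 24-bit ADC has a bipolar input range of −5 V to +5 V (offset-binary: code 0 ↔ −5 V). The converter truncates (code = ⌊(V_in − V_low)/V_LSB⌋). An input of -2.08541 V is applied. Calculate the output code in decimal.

With 16777216 levels over 10 V, one step is 0.60 µV.
Input sits at 4889870.598 steps above V_low.
So the output code is 4889870.

code 4889870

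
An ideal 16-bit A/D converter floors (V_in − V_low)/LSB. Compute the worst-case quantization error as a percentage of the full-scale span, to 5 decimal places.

Truncating → worst-case error = 1 LSB = V_FS/2^16, so 100/65536 = 0.00152588 % of full scale.

0.00153 %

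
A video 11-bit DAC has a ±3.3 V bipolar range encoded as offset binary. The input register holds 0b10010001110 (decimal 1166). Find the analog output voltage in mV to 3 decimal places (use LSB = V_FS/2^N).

457.617 mV

LSB = 6.6 V / 2^11 = 3.223 mV.
Code 0b10010001110 = 1166 decimal.
V_out = (−3.3) + 1166 × 0.00322266 V = 0.457617 V.
= 457.617 mV.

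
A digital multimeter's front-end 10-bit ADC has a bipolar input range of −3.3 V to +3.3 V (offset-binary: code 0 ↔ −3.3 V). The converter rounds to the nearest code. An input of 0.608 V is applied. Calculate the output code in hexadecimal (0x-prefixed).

code 0x25E (decimal 606)

With 1024 levels over 6.6 V, one step is 6.445 mV.
(V_in − V_low)/LSB = (0.608 − (−3.3)) / 0.00644531 = 606.332.
Round → code 606.
In hexadecimal (0x-prefixed): 0x25E.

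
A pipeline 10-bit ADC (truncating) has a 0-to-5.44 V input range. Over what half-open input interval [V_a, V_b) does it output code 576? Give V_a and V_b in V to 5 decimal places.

[3.06000 V, 3.06531 V)

LSB = 5.44/2^10 = 5.312 mV.
V_a = V_low + 576·LSB = 3.06 V; V_b = V_low + 577·LSB = 3.06531 V.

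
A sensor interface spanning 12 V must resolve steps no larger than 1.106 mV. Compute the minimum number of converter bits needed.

Number of steps required ≥ 12 V / 1.106 mV = 10849.91.
Need 2^N ≥ 10849.91; 2^13 = 8192, 2^14 = 16384.
Minimum N = 14.

14 bits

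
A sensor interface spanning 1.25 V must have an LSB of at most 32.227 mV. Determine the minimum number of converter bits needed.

Number of steps required ≥ 1.25 V / 32.227 mV = 38.79.
Need 2^N ≥ 38.79; 2^5 = 32, 2^6 = 64.
Minimum N = 6.

6 bits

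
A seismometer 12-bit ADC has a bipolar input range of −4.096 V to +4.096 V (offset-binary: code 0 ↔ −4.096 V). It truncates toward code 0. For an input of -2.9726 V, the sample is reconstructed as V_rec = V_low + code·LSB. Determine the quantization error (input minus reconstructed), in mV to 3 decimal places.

1.400 mV

LSB = 8.192/2^12 = 2.000 mV.
Scaled input = 561.7000 LSBs, so code = 561.
V_rec = (−4.096) + 561·0.002 = -2.974 V.
Difference: 0.0014 V → 1.400 mV.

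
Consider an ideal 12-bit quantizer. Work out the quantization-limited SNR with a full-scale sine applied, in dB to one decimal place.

SNR ≈ 6.02·N + 1.76 dB = 6.02·12 + 1.76 = 74.00 dB.

74.0 dB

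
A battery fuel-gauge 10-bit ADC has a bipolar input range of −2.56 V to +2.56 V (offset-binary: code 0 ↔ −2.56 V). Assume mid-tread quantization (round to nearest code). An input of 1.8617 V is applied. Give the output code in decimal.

code 884

With 1024 levels over 5.12 V, one step is 5.000 mV.
(V_in − V_low)/LSB = (1.8617 − (−2.56)) / 0.005 = 884.340.
round(884.340) = 884.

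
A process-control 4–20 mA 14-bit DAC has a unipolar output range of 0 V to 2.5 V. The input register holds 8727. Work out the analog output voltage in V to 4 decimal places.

LSB = 2.5 V / 2^14 = 152.59 µV.
V_out = 0 + 8727 × 0.000152588 V = 1.33163 V.

1.3316 V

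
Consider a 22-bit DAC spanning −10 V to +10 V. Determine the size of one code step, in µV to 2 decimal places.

4.77 µV

Full-scale span = 20 V.
LSB = 20 / 2^22 = 20 / 4194304 = 4.76837e-06 V = 4.77 µV.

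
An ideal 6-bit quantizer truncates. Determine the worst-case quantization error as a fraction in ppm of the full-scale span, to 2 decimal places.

Truncating → worst-case error = 1 LSB = V_FS/2^6, so 1e+06/64 = 15625 ppm of full scale.

15625.00 ppm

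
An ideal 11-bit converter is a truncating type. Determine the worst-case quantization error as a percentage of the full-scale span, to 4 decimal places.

0.0488 %

Truncating → worst-case error = 1 LSB = V_FS/2^11, so 100/2048 = 0.0488281 % of full scale.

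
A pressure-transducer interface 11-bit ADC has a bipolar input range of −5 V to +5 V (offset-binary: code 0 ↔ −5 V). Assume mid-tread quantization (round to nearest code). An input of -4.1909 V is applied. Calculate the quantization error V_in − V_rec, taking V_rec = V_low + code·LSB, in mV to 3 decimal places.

One LSB is 10 V / 2048 = 4.883 mV.
(V_in − V_low)/LSB = (-4.1909 − (−5))/0.00488281 = 165.7037 → code 166 (round).
Code 166 maps back to (−5) + 166×0.00488281 V = -4.1894531 V.
V_in − V_rec = -0.00144688 V = -1.447 mV.

-1.447 mV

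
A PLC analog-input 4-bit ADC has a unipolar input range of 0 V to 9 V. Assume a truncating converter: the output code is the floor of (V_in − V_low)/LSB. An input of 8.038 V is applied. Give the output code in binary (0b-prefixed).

code 0b1110 (decimal 14)

Full-scale span = 9 V; LSB = 9/2^4 = 0.5625 V.
Input sits at 14.290 steps above V_low.
Floor → code 14.
In binary (0b-prefixed): 0b1110.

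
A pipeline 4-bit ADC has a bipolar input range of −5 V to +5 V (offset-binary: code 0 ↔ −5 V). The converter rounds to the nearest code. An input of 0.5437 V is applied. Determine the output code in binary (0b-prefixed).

code 0b1001 (decimal 9)

With 16 levels over 10 V, one step is 0.6250 V.
Input sits at 8.870 steps above V_low.
So the output code is 9.
In binary (0b-prefixed): 0b1001.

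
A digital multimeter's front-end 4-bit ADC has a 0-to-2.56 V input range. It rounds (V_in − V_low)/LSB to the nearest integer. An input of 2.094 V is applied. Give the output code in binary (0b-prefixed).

With 16 levels over 2.56 V, one step is 160.000 mV.
Input sits at 13.088 steps above V_low.
round(13.088) = 13.
In binary (0b-prefixed): 0b1101.

code 0b1101 (decimal 13)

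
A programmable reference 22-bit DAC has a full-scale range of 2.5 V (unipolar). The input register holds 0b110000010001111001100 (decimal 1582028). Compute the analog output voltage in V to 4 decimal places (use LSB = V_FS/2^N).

LSB = 2.5 V / 2^22 = 0.60 µV.
Code 0b110000010001111001100 = 1582028 decimal.
V_out = 0 + 1582028 × 5.96046e-07 V = 0.942962 V.

0.9430 V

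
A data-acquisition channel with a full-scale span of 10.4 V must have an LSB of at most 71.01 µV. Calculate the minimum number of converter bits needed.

Number of steps required ≥ 10.4 V / 71.01 µV = 146458.25.
Need 2^N ≥ 146458.25; 2^17 = 131072, 2^18 = 262144.
Minimum N = 18.

18 bits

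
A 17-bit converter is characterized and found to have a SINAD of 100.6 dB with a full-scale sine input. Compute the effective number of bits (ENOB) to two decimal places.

ENOB = (SINAD − 1.76) / 6.02 = (100.6 − 1.76)/6.02 = 16.419.

16.42 bits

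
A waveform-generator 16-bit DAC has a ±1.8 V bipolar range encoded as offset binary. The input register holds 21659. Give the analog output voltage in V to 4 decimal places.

LSB = 3.6 V / 2^16 = 54.93 µV.
V_out = (−1.8) + 21659 × 5.49316e-05 V = -0.610236 V.

-0.6102 V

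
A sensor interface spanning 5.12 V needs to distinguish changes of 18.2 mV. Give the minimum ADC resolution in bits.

9 bits

Number of steps required ≥ 5.12 V / 18.2 mV = 281.32.
Need 2^N ≥ 281.32; 2^8 = 256, 2^9 = 512.
Minimum N = 9.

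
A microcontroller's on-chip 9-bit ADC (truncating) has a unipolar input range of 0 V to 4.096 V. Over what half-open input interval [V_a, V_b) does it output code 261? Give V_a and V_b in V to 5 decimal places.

LSB = 4.096/2^9 = 8.000 mV.
V_a = V_low + 261·LSB = 2.088 V; V_b = V_low + 262·LSB = 2.096 V.

[2.08800 V, 2.09600 V)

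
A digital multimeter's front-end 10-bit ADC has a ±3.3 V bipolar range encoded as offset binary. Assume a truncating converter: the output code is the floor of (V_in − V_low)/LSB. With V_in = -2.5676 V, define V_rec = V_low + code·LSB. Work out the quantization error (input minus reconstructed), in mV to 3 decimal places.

4.080 mV

Step size: 6.6 V ÷ 2^10 = 6.445 mV.
Scaled input = 113.6330 LSBs, so code = 113.
Code 113 maps back to (−3.3) + 113×0.00644531 V = -2.5716797 V.
V_in − V_rec = 0.00407969 V = 4.080 mV.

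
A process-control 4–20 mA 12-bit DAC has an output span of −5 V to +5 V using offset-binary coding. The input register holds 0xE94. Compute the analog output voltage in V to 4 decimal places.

LSB = 10 V / 2^12 = 2.441 mV.
Code 0xE94 = 3732 decimal.
V_out = (−5) + 3732 × 0.00244141 V = 4.11133 V.

4.1113 V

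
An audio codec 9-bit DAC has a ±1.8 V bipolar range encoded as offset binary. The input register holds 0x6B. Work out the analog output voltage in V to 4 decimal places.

LSB = 3.6 V / 2^9 = 7.031 mV.
Code 0x6B = 107 decimal.
V_out = (−1.8) + 107 × 0.00703125 V = -1.04766 V.

-1.0477 V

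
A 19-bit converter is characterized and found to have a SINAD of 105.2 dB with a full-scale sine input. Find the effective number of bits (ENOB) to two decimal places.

ENOB = (SINAD − 1.76) / 6.02 = (105.2 − 1.76)/6.02 = 17.183.

17.18 bits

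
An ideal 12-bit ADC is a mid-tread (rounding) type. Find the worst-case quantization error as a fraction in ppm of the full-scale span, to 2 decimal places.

122.07 ppm

Rounding → worst-case error = ½ LSB = V_FS/2^13, so 1e+06/8192 = 122.07 ppm of full scale.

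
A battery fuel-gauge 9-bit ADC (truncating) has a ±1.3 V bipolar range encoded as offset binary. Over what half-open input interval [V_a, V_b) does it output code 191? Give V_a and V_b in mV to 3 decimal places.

[-330.078 mV, -325.000 mV)

LSB = 2.6/2^9 = 5.078 mV.
V_a = V_low + 191·LSB = -0.330078 V; V_b = V_low + 192·LSB = -0.325 V.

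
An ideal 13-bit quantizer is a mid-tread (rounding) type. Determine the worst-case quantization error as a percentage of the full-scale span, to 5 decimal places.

Rounding → worst-case error = ½ LSB = V_FS/2^14, so 100/16384 = 0.00610352 % of full scale.

0.00610 %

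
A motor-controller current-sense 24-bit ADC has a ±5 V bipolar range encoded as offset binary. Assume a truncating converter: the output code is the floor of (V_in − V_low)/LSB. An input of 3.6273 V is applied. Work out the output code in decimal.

LSB = 10 V / 16777216 = 0.60 µV.
(3.6273 − (−5)) / 5.96046e-07 = 14474207.560 LSBs.
⌊·⌋(14474207.560) = 14474207.

code 14474207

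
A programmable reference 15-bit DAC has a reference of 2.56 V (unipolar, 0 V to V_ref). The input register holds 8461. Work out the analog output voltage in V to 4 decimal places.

0.6610 V

LSB = 2.56 V / 2^15 = 78.12 µV.
V_out = 0 + 8461 × 7.8125e-05 V = 0.661016 V.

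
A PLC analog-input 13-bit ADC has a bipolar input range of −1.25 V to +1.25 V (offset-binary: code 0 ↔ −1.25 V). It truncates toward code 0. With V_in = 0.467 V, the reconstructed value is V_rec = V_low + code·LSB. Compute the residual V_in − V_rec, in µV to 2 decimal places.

81.05 µV

One LSB is 2.5 V / 8192 = 305.18 µV.
(V_in − V_low)/LSB = (0.467 − (−1.25))/0.000305176 = 5626.2656 → code 5626 (floor).
V_rec = (−1.25) + 5626·0.000305176 = 0.46691895 V.
Difference: 8.10547e-05 V → 81.05 µV.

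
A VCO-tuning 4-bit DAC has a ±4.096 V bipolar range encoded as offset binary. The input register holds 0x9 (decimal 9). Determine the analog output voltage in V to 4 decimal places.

0.5120 V

LSB = 8.192 V / 2^4 = 0.5120 V.
Code 0x9 = 9 decimal.
V_out = (−4.096) + 9 × 0.512 V = 0.512 V.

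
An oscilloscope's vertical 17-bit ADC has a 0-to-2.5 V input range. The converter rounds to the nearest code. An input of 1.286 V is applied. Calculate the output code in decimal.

LSB = 2.5 V / 131072 = 19.07 µV.
(V_in − V_low)/LSB = (1.286 − 0) / 1.90735e-05 = 67423.437.
round(67423.437) = 67423.

code 67423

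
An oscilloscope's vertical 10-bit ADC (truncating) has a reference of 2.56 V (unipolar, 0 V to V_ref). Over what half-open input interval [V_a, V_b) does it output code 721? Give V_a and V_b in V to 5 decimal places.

LSB = 2.56/2^10 = 2.500 mV.
V_a = V_low + 721·LSB = 1.8025 V; V_b = V_low + 722·LSB = 1.805 V.

[1.80250 V, 1.80500 V)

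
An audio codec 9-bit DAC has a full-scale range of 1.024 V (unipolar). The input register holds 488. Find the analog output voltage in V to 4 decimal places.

0.9760 V

LSB = 1.024 V / 2^9 = 2.000 mV.
V_out = 0 + 488 × 0.002 V = 0.976 V.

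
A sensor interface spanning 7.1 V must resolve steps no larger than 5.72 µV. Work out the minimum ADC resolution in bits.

Number of steps required ≥ 7.1 V / 5.72 µV = 1241258.74.
Need 2^N ≥ 1241258.74; 2^20 = 1048576, 2^21 = 2097152.
Minimum N = 21.

21 bits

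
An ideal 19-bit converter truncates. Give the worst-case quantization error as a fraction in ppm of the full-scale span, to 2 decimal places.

1.91 ppm

Truncating → worst-case error = 1 LSB = V_FS/2^19, so 1e+06/524288 = 1.90735 ppm of full scale.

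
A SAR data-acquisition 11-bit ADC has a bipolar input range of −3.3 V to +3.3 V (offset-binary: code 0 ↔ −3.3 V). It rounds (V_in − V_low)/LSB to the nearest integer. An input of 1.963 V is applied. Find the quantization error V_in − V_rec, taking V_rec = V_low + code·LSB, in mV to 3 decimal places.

Step size: 6.6 V ÷ 2^11 = 3.223 mV.
(1.963 − (−3.3))/0.00322266 = 1633.1248; round gives code 1633.
Reconstructed: 1.9625977 V.
V_in − V_rec = 0.000402344 V = 0.402 mV.

0.402 mV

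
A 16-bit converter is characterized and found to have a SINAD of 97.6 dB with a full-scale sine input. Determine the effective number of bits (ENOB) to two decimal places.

15.92 bits

ENOB = (SINAD − 1.76) / 6.02 = (97.6 − 1.76)/6.02 = 15.920.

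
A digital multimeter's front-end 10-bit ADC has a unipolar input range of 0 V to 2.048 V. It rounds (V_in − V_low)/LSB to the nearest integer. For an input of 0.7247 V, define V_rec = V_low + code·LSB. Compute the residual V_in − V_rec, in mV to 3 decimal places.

One LSB is 2.048 V / 1024 = 2.000 mV.
(0.7247 − 0)/0.002 = 362.3500; round gives code 362.
V_rec = 0 + 362·0.002 = 0.724 V.
V_in − V_rec = 0.0007 V = 0.700 mV.

0.700 mV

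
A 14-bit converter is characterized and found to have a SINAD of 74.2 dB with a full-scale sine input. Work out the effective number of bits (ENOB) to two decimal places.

12.03 bits

ENOB = (SINAD − 1.76) / 6.02 = (74.2 − 1.76)/6.02 = 12.033.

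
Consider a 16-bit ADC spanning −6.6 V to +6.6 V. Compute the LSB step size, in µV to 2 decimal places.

Full-scale span = 13.2 V.
LSB = 13.2 / 2^16 = 13.2 / 65536 = 0.000201416 V = 201.42 µV.

201.42 µV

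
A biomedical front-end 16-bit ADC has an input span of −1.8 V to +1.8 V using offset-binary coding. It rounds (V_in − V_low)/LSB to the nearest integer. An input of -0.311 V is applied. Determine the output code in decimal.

Full-scale span = 3.6 V; LSB = 3.6/2^16 = 54.93 µV.
(-0.311 − (−1.8)) / 5.49316e-05 = 27106.418 LSBs.
So the output code is 27106.

code 27106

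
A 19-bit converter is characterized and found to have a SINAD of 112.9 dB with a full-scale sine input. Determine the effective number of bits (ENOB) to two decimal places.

18.46 bits

ENOB = (SINAD − 1.76) / 6.02 = (112.9 − 1.76)/6.02 = 18.462.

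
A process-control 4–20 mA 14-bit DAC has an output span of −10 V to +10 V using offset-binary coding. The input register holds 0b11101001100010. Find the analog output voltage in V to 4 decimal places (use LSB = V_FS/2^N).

8.2446 V

LSB = 20 V / 2^14 = 1.221 mV.
Code 0b11101001100010 = 14946 decimal.
V_out = (−10) + 14946 × 0.0012207 V = 8.24463 V.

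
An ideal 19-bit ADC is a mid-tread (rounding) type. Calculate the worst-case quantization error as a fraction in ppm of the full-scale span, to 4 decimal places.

0.9537 ppm

Rounding → worst-case error = ½ LSB = V_FS/2^20, so 1e+06/1048576 = 0.953674 ppm of full scale.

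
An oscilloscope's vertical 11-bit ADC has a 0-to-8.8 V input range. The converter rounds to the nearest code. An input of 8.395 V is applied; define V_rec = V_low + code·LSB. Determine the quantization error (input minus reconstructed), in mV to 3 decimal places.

-1.094 mV

Step size: 8.8 V ÷ 2^11 = 4.297 mV.
(V_in − V_low)/LSB = (8.395 − 0)/0.00429688 = 1953.7455 → code 1954 (round).
V_rec = 0 + 1954·0.00429688 = 8.3960938 V.
Difference: -0.00109375 V → -1.094 mV.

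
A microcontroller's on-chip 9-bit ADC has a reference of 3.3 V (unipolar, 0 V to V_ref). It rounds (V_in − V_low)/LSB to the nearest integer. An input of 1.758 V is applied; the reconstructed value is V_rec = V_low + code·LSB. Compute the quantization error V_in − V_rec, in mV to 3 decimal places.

Step size: 3.3 V ÷ 2^9 = 6.445 mV.
(V_in − V_low)/LSB = (1.758 − 0)/0.00644531 = 272.7564 → code 273 (round).
Reconstructed: 1.7595703 V.
Difference: -0.00157031 V → -1.570 mV.

-1.570 mV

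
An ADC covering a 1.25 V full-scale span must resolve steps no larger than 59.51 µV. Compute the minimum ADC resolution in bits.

Number of steps required ≥ 1.25 V / 59.51 µV = 21004.87.
Need 2^N ≥ 21004.87; 2^14 = 16384, 2^15 = 32768.
Minimum N = 15.

15 bits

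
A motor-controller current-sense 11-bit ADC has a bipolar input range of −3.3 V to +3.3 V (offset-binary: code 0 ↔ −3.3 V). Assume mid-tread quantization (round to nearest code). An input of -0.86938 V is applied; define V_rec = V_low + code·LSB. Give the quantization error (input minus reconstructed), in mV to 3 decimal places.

0.737 mV

LSB = 6.6/2^11 = 3.223 mV.
(V_in − V_low)/LSB = (-0.86938 − (−3.3))/0.00322266 = 754.2288 → code 754 (round).
Reconstructed: -0.87011719 V.
Difference: 0.000737187 V → 0.737 mV.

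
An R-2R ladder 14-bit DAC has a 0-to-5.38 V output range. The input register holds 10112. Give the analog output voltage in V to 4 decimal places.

3.3205 V

LSB = 5.38 V / 2^14 = 328.37 µV.
V_out = 0 + 10112 × 0.000328369 V = 3.32047 V.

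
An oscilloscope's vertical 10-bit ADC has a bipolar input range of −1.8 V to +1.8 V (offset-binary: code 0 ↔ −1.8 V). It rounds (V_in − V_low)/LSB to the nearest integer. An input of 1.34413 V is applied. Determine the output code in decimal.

With 1024 levels over 3.6 V, one step is 3.516 mV.
(V_in − V_low)/LSB = (1.34413 − (−1.8)) / 0.00351563 = 894.330.
So the output code is 894.

code 894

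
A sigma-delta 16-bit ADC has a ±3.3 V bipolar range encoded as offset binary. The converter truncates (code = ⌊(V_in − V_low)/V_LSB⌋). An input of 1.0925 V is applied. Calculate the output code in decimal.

Full-scale span = 6.6 V; LSB = 6.6/2^16 = 100.71 µV.
(V_in − V_low)/LSB = (1.0925 − (−3.3)) / 0.000100708 = 43616.194.
Floor → code 43616.

code 43616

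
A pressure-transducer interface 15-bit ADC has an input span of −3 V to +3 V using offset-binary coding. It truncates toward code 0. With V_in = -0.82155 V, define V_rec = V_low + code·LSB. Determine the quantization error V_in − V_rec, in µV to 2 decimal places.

44.24 µV

LSB = 6/2^15 = 183.11 µV.
Scaled input = 11897.2416 LSBs, so code = 11897.
Code 11897 maps back to (−3) + 11897×0.000183105 V = -0.82159424 V.
Difference: 4.42383e-05 V → 44.24 µV.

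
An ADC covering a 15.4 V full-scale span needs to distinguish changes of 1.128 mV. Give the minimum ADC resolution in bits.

Number of steps required ≥ 15.4 V / 1.128 mV = 13652.48.
Need 2^N ≥ 13652.48; 2^13 = 8192, 2^14 = 16384.
Minimum N = 14.

14 bits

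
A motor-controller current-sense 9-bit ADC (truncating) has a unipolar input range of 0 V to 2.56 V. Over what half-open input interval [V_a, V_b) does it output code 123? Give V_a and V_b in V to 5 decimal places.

LSB = 2.56/2^9 = 5.000 mV.
V_a = V_low + 123·LSB = 0.615 V; V_b = V_low + 124·LSB = 0.62 V.

[0.61500 V, 0.62000 V)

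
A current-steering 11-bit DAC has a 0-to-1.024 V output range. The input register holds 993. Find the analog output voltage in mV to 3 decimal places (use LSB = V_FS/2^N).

LSB = 1.024 V / 2^11 = 0.500 mV.
V_out = 0 + 993 × 0.0005 V = 0.4965 V.
= 496.500 mV.

496.500 mV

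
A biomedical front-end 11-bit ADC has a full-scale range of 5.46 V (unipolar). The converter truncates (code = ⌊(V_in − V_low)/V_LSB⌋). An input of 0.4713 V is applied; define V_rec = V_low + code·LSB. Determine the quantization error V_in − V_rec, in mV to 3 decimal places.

2.081 mV

Step size: 5.46 V ÷ 2^11 = 2.666 mV.
Scaled input = 176.7807 LSBs, so code = 176.
Reconstructed: 0.46921875 V.
Error = 0.4713 − 0.46921875 = 0.00208125 V = 2.081 mV.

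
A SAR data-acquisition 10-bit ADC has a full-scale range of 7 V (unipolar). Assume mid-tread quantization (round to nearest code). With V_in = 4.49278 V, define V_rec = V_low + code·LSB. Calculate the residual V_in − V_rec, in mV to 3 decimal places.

1.569 mV

One LSB is 7 V / 1024 = 6.836 mV.
(V_in − V_low)/LSB = (4.49278 − 0)/0.00683594 = 657.2295 → code 657 (round).
V_rec = 0 + 657·0.00683594 = 4.4912109 V.
V_in − V_rec = 0.00156906 V = 1.569 mV.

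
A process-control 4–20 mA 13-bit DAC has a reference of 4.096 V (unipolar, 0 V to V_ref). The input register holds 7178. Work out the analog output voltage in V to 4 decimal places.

LSB = 4.096 V / 2^13 = 0.500 mV.
V_out = 0 + 7178 × 0.0005 V = 3.589 V.

3.5890 V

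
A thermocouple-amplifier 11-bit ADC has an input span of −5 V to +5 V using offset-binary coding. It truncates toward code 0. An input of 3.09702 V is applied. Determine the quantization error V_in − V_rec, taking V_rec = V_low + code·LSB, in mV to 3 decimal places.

1.317 mV

One LSB is 10 V / 2048 = 4.883 mV.
(3.09702 − (−5))/0.00488281 = 1658.2697; ⌊·⌋ gives code 1658.
V_rec = (−5) + 1658·0.00488281 = 3.0957031 V.
V_in − V_rec = 0.00131687 V = 1.317 mV.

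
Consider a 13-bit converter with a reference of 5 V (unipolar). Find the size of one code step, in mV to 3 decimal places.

Full-scale span = 5 V.
LSB = 5 / 2^13 = 5 / 8192 = 0.000610352 V = 0.610 mV.

0.610 mV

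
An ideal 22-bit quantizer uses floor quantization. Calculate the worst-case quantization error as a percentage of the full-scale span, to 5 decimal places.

0.00002 %

Truncating → worst-case error = 1 LSB = V_FS/2^22, so 100/4194304 = 2.38419e-05 % of full scale.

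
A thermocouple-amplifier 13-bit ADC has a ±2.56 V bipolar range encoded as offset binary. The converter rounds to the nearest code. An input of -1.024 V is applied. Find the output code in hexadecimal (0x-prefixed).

With 8192 levels over 5.12 V, one step is 0.625 mV.
(-1.024 − (−2.56)) / 0.000625 = 2457.600 LSBs.
Round → code 2458.
In hexadecimal (0x-prefixed): 0x99A.

code 0x99A (decimal 2458)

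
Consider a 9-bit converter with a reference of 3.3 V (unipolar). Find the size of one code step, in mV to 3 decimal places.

Full-scale span = 3.3 V.
LSB = 3.3 / 2^9 = 3.3 / 512 = 0.00644531 V = 6.445 mV.

6.445 mV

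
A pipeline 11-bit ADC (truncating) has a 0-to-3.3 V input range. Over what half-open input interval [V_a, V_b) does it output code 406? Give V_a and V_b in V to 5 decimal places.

[0.65420 V, 0.65581 V)

LSB = 3.3/2^11 = 1.611 mV.
V_a = V_low + 406·LSB = 0.654199 V; V_b = V_low + 407·LSB = 0.655811 V.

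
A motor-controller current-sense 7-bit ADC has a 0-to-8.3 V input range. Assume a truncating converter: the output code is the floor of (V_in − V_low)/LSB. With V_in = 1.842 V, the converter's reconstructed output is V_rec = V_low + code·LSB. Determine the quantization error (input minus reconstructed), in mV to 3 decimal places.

Step size: 8.3 V ÷ 2^7 = 64.844 mV.
Scaled input = 28.4067 LSBs, so code = 28.
Code 28 maps back to 0 + 28×0.0648438 V = 1.815625 V.
V_in − V_rec = 0.026375 V = 26.375 mV.

26.375 mV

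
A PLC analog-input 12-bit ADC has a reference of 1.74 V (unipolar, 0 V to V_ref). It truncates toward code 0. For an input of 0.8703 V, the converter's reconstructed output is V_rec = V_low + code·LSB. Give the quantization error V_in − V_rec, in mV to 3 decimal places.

0.300 mV

LSB = 1.74/2^12 = 424.80 µV.
(0.8703 − 0)/0.000424805 = 2048.7062; ⌊·⌋ gives code 2048.
Reconstructed: 0.87 V.
Difference: 0.0003 V → 0.300 mV.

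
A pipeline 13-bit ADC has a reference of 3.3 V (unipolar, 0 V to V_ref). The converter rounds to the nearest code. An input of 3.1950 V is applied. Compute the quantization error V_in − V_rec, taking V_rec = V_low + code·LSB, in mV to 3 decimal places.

Step size: 3.3 V ÷ 2^13 = 402.83 µV.
(V_in − V_low)/LSB = (3.1950 − 0)/0.000402832 = 7931.3455 → code 7931 (round).
V_rec = 0 + 7931·0.000402832 = 3.1948608 V.
V_in − V_rec = 0.00013916 V = 0.139 mV.

0.139 mV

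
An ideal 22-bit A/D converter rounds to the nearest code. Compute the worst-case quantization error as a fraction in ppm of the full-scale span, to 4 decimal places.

0.1192 ppm

Rounding → worst-case error = ½ LSB = V_FS/2^23, so 1e+06/8388608 = 0.119209 ppm of full scale.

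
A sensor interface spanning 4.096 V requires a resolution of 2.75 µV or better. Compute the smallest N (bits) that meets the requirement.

Number of steps required ≥ 4.096 V / 2.75 µV = 1489454.55.
Need 2^N ≥ 1489454.55; 2^20 = 1048576, 2^21 = 2097152.
Minimum N = 21.

21 bits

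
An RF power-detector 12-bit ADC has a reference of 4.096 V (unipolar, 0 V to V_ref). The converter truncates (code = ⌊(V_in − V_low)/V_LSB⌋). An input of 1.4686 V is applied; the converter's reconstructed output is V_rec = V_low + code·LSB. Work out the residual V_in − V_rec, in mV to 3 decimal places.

Step size: 4.096 V ÷ 2^12 = 1.000 mV.
Scaled input = 1468.6000 LSBs, so code = 1468.
Reconstructed: 1.468 V.
Difference: 0.0006 V → 0.600 mV.

0.600 mV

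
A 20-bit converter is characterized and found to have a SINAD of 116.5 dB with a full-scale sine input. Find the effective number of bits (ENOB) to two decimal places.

19.06 bits

ENOB = (SINAD − 1.76) / 6.02 = (116.5 − 1.76)/6.02 = 19.060.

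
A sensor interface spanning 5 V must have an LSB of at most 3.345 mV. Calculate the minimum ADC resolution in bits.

Number of steps required ≥ 5 V / 3.345 mV = 1494.77.
Need 2^N ≥ 1494.77; 2^10 = 1024, 2^11 = 2048.
Minimum N = 11.

11 bits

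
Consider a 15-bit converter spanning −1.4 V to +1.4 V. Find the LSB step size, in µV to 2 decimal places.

Full-scale span = 2.8 V.
LSB = 2.8 / 2^15 = 2.8 / 32768 = 8.54492e-05 V = 85.45 µV.

85.45 µV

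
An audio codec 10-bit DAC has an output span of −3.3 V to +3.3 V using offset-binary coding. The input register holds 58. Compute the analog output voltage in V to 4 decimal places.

LSB = 6.6 V / 2^10 = 6.445 mV.
V_out = (−3.3) + 58 × 0.00644531 V = -2.92617 V.

-2.9262 V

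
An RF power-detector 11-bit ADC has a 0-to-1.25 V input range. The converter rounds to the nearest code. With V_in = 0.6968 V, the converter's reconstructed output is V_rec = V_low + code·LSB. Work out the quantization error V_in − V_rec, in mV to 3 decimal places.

-0.221 mV

LSB = 1.25/2^11 = 0.610 mV.
(0.6968 − 0)/0.000610352 = 1141.6371; round gives code 1142.
V_rec = 0 + 1142·0.000610352 = 0.69702148 V.
Error = 0.6968 − 0.69702148 = -0.000221484 V = -0.221 mV.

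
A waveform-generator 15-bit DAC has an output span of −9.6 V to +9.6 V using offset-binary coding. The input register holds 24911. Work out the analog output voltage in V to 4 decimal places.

4.9963 V

LSB = 19.2 V / 2^15 = 0.586 mV.
V_out = (−9.6) + 24911 × 0.000585937 V = 4.99629 V.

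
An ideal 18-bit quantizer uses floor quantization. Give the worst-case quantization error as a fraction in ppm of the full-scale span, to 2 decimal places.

3.81 ppm

Truncating → worst-case error = 1 LSB = V_FS/2^18, so 1e+06/262144 = 3.8147 ppm of full scale.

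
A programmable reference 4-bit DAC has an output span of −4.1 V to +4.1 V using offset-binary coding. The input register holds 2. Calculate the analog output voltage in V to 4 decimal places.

LSB = 8.2 V / 2^4 = 0.5125 V.
V_out = (−4.1) + 2 × 0.5125 V = -3.075 V.

-3.0750 V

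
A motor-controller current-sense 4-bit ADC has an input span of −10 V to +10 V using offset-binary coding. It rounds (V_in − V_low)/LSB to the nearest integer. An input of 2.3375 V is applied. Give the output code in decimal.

Full-scale span = 20 V; LSB = 20/2^4 = 1.2500 V.
(2.3375 − (−10)) / 1.25 = 9.870 LSBs.
round(9.870) = 10.

code 10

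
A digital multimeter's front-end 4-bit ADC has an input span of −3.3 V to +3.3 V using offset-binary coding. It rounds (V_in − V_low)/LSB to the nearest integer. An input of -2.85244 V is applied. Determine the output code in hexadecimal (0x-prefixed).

LSB = 6.6 V / 16 = 412.500 mV.
(-2.85244 − (−3.3)) / 0.4125 = 1.085 LSBs.
Round → code 1.
In hexadecimal (0x-prefixed): 0x1.

code 0x1 (decimal 1)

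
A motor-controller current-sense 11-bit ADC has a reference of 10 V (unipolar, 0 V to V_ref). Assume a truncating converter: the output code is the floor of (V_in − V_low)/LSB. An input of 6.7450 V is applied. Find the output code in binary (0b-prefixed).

With 2048 levels over 10 V, one step is 4.883 mV.
(6.7450 − 0) / 0.00488281 = 1381.376 LSBs.
⌊·⌋(1381.376) = 1381.
In binary (0b-prefixed): 0b10101100101.

code 0b10101100101 (decimal 1381)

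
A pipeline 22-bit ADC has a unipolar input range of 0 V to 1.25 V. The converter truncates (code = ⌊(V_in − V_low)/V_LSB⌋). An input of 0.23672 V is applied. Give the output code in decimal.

LSB = 1.25 V / 4194304 = 0.30 µV.
(V_in − V_low)/LSB = (0.23672 − 0) / 2.98023e-07 = 794300.514.
Floor → code 794300.

code 794300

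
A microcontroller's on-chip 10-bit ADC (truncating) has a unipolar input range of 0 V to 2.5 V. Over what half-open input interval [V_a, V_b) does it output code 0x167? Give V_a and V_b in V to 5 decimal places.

[0.87646 V, 0.87891 V)

LSB = 2.5/2^10 = 2.441 mV.
Code 0x167 = 359 decimal.
V_a = V_low + 359·LSB = 0.876465 V; V_b = V_low + 360·LSB = 0.878906 V.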